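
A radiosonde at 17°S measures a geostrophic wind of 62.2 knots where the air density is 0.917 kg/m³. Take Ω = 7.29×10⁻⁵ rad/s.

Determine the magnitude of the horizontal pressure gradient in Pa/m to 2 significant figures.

Coriolis parameter at 17°S:
f = 2Ω sin φ = 2 × 7.29×10⁻⁵ × sin 17° = 4.26×10⁻⁵ s⁻¹
Wind speed in SI: 62.2 knots = 32.0 m/s
Geostrophic balance rearranged: |∂P/∂n| = f ρ V_g
|∂P/∂n| = 4.26×10⁻⁵ × 0.917 × 32.0 = 1.25×10⁻³ Pa/m

1.3×10⁻³ Pa/m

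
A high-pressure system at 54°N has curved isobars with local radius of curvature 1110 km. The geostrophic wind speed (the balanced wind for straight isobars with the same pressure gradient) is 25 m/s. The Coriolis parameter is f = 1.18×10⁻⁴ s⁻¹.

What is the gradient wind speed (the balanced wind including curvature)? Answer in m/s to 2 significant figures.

Around a high, pressure-gradient force acts outward with centrifugal, so Coriolis balances both:
fV = (1/ρ)|∂P/∂n| + V²/R  →  V² − fR·V + fR·V_g = 0
With fR = 1.18×10⁻⁴ × 1110×10³ m = 131 m/s:
V = [fR − √((fR)² − 4 fR V_g)]/2 = [131 − √(131² − 4×131×25)]/2 = 33.6 m/s
Supergeostrophic (V > V_g = 25 m/s), as expected around a high.

34 m/s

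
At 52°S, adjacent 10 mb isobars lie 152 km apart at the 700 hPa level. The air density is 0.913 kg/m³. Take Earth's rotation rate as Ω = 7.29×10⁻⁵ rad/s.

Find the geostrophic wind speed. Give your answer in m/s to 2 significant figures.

Coriolis parameter at 52°S:
f = 2Ω sin φ = 2 × 7.29×10⁻⁵ × sin 52° = 1.15×10⁻⁴ s⁻¹
Pressure gradient: |∂P/∂n| = 1000 Pa / 152000 m = 6.58×10⁻³ Pa/m
Geostrophic balance (pressure-gradient force = Coriolis force):
V_g = (1/(fρ)) |∂P/∂n| = 6.58×10⁻³ / (1.15×10⁻⁴ × 0.913) = 62.7 m/s

63 m/s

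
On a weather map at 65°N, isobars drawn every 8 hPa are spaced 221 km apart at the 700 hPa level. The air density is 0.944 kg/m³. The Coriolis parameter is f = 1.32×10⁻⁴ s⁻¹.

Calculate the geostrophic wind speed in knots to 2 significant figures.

56 knots

Pressure gradient: |∂P/∂n| = 800 Pa / 221000 m = 3.62×10⁻³ Pa/m
Geostrophic balance (pressure-gradient force = Coriolis force):
V_g = (1/(fρ)) |∂P/∂n| = 3.62×10⁻³ / (1.32×10⁻⁴ × 0.944) = 29.1 m/s
Converting: 29.1 m/s × 1.944 = 56 knots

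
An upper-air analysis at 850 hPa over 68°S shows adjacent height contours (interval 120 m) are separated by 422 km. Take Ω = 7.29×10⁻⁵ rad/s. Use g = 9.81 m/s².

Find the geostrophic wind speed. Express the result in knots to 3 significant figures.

40.1 knots

Coriolis parameter at 68°S:
f = 2Ω sin φ = 2 × 7.29×10⁻⁵ × sin 68° = 1.35×10⁻⁴ s⁻¹
Height gradient: |∂Z/∂n| = 120 m / 422000 m = 2.84×10⁻⁴
On a pressure surface, geostrophic balance gives V_g = (g/f)|∂Z/∂n|:
V_g = 9.81 × 2.84×10⁻⁴ / 1.35×10⁻⁴ = 20.6 m/s
Converting: 20.6 m/s × 1.944 = 40.1 knots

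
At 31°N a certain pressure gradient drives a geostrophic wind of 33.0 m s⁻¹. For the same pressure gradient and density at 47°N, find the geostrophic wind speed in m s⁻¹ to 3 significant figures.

With the same pressure gradient and density, V_g ∝ 1/f ∝ 1/sin φ.
V₂ = V₁ · sin φ₁ / sin φ₂ = 33.0 × sin 31° / sin 47°
V₂ = 33.0 × 0.5150/0.7314 = 23.2 m s⁻¹

23.2 m s⁻¹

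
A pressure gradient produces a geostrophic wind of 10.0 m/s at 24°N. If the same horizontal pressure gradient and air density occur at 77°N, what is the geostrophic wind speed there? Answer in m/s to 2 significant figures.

With the same pressure gradient and density, V_g ∝ 1/f ∝ 1/sin φ.
V₂ = V₁ · sin φ₁ / sin φ₂ = 10.0 × sin 24° / sin 77°
V₂ = 10.0 × 0.4067/0.9744 = 4.2 m/s

4.2 m/s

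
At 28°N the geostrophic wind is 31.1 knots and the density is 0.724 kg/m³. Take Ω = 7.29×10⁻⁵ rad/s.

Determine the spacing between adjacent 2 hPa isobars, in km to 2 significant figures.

Coriolis parameter at 28°N:
f = 2Ω sin φ = 2 × 7.29×10⁻⁵ × sin 28° = 6.84×10⁻⁵ s⁻¹
Wind speed in SI: 31.1 knots = 16.0 m/s
Geostrophic balance rearranged: |∂P/∂n| = f ρ V_g
|∂P/∂n| = 6.84×10⁻⁵ × 0.724 × 16.0 = 7.93×10⁻⁴ Pa/m
Isobar spacing: Δn = ΔP/|∂P/∂n| = 200 Pa / 7.93×10⁻⁴ Pa/m = 252247 m ≈ 250 km

250 km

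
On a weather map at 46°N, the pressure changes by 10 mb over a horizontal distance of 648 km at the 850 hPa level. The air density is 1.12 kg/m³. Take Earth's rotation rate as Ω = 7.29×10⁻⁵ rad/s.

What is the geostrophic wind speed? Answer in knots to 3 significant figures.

25.5 knots

Coriolis parameter at 46°N:
f = 2Ω sin φ = 2 × 7.29×10⁻⁵ × sin 46° = 1.05×10⁻⁴ s⁻¹
Pressure gradient: |∂P/∂n| = 1000 Pa / 648000 m = 1.54×10⁻³ Pa/m
Geostrophic balance (pressure-gradient force = Coriolis force):
V_g = (1/(fρ)) |∂P/∂n| = 1.54×10⁻³ / (1.05×10⁻⁴ × 1.12) = 13.1 m/s
Converting: 13.1 m/s × 1.944 = 25.5 knots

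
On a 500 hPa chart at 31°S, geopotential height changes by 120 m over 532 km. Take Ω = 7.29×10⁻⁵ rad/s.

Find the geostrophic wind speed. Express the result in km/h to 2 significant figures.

Coriolis parameter at 31°S:
f = 2Ω sin φ = 2 × 7.29×10⁻⁵ × sin 31° = 7.51×10⁻⁵ s⁻¹
Height gradient: |∂Z/∂n| = 120 m / 532000 m = 2.26×10⁻⁴
On a pressure surface, geostrophic balance gives V_g = (g/f)|∂Z/∂n|:
V_g = 9.81 × 2.26×10⁻⁴ / 7.51×10⁻⁵ = 29.5 m/s
Converting: 29.5 m/s × 3.6 = 110 km/h

110 km/h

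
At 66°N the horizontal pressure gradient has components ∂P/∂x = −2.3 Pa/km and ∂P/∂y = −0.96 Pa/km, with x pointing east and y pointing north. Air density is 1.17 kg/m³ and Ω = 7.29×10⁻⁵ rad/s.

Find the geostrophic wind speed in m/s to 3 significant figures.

Coriolis parameter at 66°N:
f = 2Ω sin φ = 2 × 7.29×10⁻⁵ × sin 66° = 1.33×10⁻⁴ s⁻¹
Component geostrophic relations (x east, y north):
u_g = −(1/(fρ)) ∂P/∂y,  v_g = (1/(fρ)) ∂P/∂x
u_g = −(−0.96×10⁻³)/(1.33×10⁻⁴ × 1.17) = 6.16 m/s;  v_g = (−2.3×10⁻³)/(1.33×10⁻⁴ × 1.17) = −14.8 m/s
|V_g| = √(u_g² + v_g²) = 16.0 m/s

16.0 m/s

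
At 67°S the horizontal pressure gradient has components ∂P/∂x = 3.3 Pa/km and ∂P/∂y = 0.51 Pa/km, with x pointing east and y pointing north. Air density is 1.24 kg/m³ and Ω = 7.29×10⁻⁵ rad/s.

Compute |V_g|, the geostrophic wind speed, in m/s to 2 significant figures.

20 m/s

Coriolis parameter at 67°S:
f = 2Ω sin φ = 2 × 7.29×10⁻⁵ × sin 67° = 1.34×10⁻⁴ s⁻¹
In the Southern Hemisphere f is negative: f = −1.34×10⁻⁴ s⁻¹.
Component geostrophic relations (x east, y north):
u_g = −(1/(fρ)) ∂P/∂y,  v_g = (1/(fρ)) ∂P/∂x
u_g = −(0.51×10⁻³)/(−1.34×10⁻⁴ × 1.24) = 3.06 m/s;  v_g = (3.3×10⁻³)/(−1.34×10⁻⁴ × 1.24) = −19.8 m/s
|V_g| = √(u_g² + v_g²) = 20.1 m/s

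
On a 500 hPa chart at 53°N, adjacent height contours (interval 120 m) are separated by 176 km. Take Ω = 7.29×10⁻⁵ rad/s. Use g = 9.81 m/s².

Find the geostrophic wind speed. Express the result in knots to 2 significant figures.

110 knots

Coriolis parameter at 53°N:
f = 2Ω sin φ = 2 × 7.29×10⁻⁵ × sin 53° = 1.16×10⁻⁴ s⁻¹
Height gradient: |∂Z/∂n| = 120 m / 176000 m = 6.82×10⁻⁴
On a pressure surface, geostrophic balance gives V_g = (g/f)|∂Z/∂n|:
V_g = 9.81 × 6.82×10⁻⁴ / 1.16×10⁻⁴ = 57.4 m/s
Converting: 57.4 m/s × 1.944 = 110 knots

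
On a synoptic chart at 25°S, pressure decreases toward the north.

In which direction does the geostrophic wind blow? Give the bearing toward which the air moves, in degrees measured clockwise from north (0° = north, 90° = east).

The pressure-gradient force points toward the north (bearing 000°).
Geostrophic balance: in the Southern Hemisphere the Coriolis force deflects motion to the left, so the geostrophic wind blows 90° to the left of the pressure-gradient force (low pressure on the right).
Rotating 000° by 90° counterclockwise gives 270° — the wind blows toward the west.

270°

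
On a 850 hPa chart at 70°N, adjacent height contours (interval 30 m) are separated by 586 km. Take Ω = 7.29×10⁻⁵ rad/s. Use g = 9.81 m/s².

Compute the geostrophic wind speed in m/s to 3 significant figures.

3.67 m/s

Coriolis parameter at 70°N:
f = 2Ω sin φ = 2 × 7.29×10⁻⁵ × sin 70° = 1.37×10⁻⁴ s⁻¹
Height gradient: |∂Z/∂n| = 30 m / 586000 m = 5.12×10⁻⁵
On a pressure surface, geostrophic balance gives V_g = (g/f)|∂Z/∂n|:
V_g = 9.81 × 5.12×10⁻⁵ / 1.37×10⁻⁴ = 3.67 m/s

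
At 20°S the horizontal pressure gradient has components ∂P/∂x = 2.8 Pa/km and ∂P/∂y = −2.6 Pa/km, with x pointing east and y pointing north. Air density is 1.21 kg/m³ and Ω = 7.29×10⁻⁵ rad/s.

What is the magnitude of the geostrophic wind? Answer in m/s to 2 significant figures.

63 m/s

Coriolis parameter at 20°S:
f = 2Ω sin φ = 2 × 7.29×10⁻⁵ × sin 20° = 4.99×10⁻⁵ s⁻¹
In the Southern Hemisphere f is negative: f = −4.99×10⁻⁵ s⁻¹.
Component geostrophic relations (x east, y north):
u_g = −(1/(fρ)) ∂P/∂y,  v_g = (1/(fρ)) ∂P/∂x
u_g = −(−2.6×10⁻³)/(−4.99×10⁻⁵ × 1.21) = −43.1 m/s;  v_g = (2.8×10⁻³)/(−4.99×10⁻⁵ × 1.21) = −46.4 m/s
|V_g| = √(u_g² + v_g²) = 63.3 m/s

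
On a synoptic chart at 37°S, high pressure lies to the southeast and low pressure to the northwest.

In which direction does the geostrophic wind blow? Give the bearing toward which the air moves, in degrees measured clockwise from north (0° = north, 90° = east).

The pressure-gradient force points toward the northwest (bearing 315°).
Geostrophic balance: in the Southern Hemisphere the Coriolis force deflects motion to the left, so the geostrophic wind blows 90° to the left of the pressure-gradient force (low pressure on the right).
Rotating 315° by 90° counterclockwise gives 225° — the wind blows toward the southwest.

225°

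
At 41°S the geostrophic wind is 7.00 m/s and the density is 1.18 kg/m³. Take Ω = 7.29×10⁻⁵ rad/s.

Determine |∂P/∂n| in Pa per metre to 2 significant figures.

7.9×10⁻⁴ Pa/m

Coriolis parameter at 41°S:
f = 2Ω sin φ = 2 × 7.29×10⁻⁵ × sin 41° = 9.57×10⁻⁵ s⁻¹
Geostrophic balance rearranged: |∂P/∂n| = f ρ V_g
|∂P/∂n| = 9.57×10⁻⁵ × 1.18 × 7.00 = 7.90×10⁻⁴ Pa/m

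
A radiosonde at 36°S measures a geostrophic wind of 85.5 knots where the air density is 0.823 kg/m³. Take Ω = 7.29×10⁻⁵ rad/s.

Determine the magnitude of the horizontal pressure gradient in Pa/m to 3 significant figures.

3.10×10⁻³ Pa/m

Coriolis parameter at 36°S:
f = 2Ω sin φ = 2 × 7.29×10⁻⁵ × sin 36° = 8.57×10⁻⁵ s⁻¹
Wind speed in SI: 85.5 knots = 44.0 m/s
Geostrophic balance rearranged: |∂P/∂n| = f ρ V_g
|∂P/∂n| = 8.57×10⁻⁵ × 0.823 × 44.0 = 3.10×10⁻³ Pa/m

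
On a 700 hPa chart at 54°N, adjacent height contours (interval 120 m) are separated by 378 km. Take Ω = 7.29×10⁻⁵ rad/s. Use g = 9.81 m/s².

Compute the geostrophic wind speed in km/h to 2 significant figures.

95 km/h

Coriolis parameter at 54°N:
f = 2Ω sin φ = 2 × 7.29×10⁻⁵ × sin 54° = 1.18×10⁻⁴ s⁻¹
Height gradient: |∂Z/∂n| = 120 m / 378000 m = 3.17×10⁻⁴
On a pressure surface, geostrophic balance gives V_g = (g/f)|∂Z/∂n|:
V_g = 9.81 × 3.17×10⁻⁴ / 1.18×10⁻⁴ = 26.4 m/s
Converting: 26.4 m/s × 3.6 = 95 km/h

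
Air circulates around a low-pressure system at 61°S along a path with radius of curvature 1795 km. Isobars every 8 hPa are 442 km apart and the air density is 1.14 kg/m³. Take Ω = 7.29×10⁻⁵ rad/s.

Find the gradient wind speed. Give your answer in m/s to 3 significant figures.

11.8 m/s

Coriolis parameter at 61°S:
f = 2Ω sin φ = 2 × 7.29×10⁻⁵ × sin 61° = 1.28×10⁻⁴ s⁻¹
Pressure gradient: |∂P/∂n| = 800 Pa / 442000 m = 1.81×10⁻³ Pa/m
Geostrophic speed: V_g = |∂P/∂n|/(fρ) = 1.81×10⁻³/(1.28×10⁻⁴ × 1.14) = 12.5 m/s
Around a low, centrifugal force acts outward with Coriolis, so pressure-gradient force balances both:
(1/ρ)|∂P/∂n| = fV + V²/R  →  V² + fR·V − fR·V_g = 0
With fR = 1.28×10⁻⁴ × 1795×10³ m = 229 m/s:
V = [−fR + √((fR)² + 4 fR V_g)]/2 = [−229 + √(229² + 4×229×12.5)]/2 = 11.8 m/s
Subgeostrophic (V < V_g = 12.5 m/s), as expected around a low.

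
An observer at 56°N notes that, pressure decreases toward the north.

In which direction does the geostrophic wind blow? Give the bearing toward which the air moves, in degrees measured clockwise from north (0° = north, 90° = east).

The pressure-gradient force points toward the north (bearing 000°).
Geostrophic balance: in the Northern Hemisphere the Coriolis force deflects motion to the right, so the geostrophic wind blows 90° to the right of the pressure-gradient force (low pressure on the left).
Rotating 000° by 90° clockwise gives 090° — the wind blows toward the east.

090°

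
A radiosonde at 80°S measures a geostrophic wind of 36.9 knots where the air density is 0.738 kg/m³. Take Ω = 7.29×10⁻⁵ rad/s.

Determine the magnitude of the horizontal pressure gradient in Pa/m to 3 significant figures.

2.01×10⁻³ Pa/m

Coriolis parameter at 80°S:
f = 2Ω sin φ = 2 × 7.29×10⁻⁵ × sin 80° = 1.44×10⁻⁴ s⁻¹
Wind speed in SI: 36.9 knots = 19.0 m/s
Geostrophic balance rearranged: |∂P/∂n| = f ρ V_g
|∂P/∂n| = 1.44×10⁻⁴ × 0.738 × 19.0 = 2.01×10⁻³ Pa/m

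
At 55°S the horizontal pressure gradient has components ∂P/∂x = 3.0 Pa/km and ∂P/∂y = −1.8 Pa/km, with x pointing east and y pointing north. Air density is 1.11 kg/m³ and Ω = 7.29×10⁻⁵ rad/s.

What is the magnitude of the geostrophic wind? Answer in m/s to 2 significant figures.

26 m/s

Coriolis parameter at 55°S:
f = 2Ω sin φ = 2 × 7.29×10⁻⁵ × sin 55° = 1.19×10⁻⁴ s⁻¹
In the Southern Hemisphere f is negative: f = −1.19×10⁻⁴ s⁻¹.
Component geostrophic relations (x east, y north):
u_g = −(1/(fρ)) ∂P/∂y,  v_g = (1/(fρ)) ∂P/∂x
u_g = −(−1.8×10⁻³)/(−1.19×10⁻⁴ × 1.11) = −13.6 m/s;  v_g = (3.0×10⁻³)/(−1.19×10⁻⁴ × 1.11) = −22.6 m/s
|V_g| = √(u_g² + v_g²) = 26.4 m/s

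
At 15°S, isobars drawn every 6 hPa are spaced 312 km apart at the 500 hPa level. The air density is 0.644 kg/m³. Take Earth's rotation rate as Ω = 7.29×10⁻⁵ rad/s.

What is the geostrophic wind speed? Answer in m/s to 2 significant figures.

Coriolis parameter at 15°S:
f = 2Ω sin φ = 2 × 7.29×10⁻⁵ × sin 15° = 3.77×10⁻⁵ s⁻¹
Pressure gradient: |∂P/∂n| = 600 Pa / 312000 m = 1.92×10⁻³ Pa/m
Geostrophic balance (pressure-gradient force = Coriolis force):
V_g = (1/(fρ)) |∂P/∂n| = 1.92×10⁻³ / (3.77×10⁻⁵ × 0.644) = 79.1 m/s

79 m/s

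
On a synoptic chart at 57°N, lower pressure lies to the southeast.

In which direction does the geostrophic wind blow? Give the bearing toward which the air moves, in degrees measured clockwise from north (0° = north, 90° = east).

225°

The pressure-gradient force points toward the southeast (bearing 135°).
Geostrophic balance: in the Northern Hemisphere the Coriolis force deflects motion to the right, so the geostrophic wind blows 90° to the right of the pressure-gradient force (low pressure on the left).
Rotating 135° by 90° clockwise gives 225° — the wind blows toward the southwest.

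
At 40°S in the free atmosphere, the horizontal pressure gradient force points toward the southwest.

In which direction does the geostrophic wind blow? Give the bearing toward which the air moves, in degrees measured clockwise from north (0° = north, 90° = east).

135°

The pressure-gradient force points toward the southwest (bearing 225°).
Geostrophic balance: in the Southern Hemisphere the Coriolis force deflects motion to the left, so the geostrophic wind blows 90° to the left of the pressure-gradient force (low pressure on the right).
Rotating 225° by 90° counterclockwise gives 135° — the wind blows toward the southeast.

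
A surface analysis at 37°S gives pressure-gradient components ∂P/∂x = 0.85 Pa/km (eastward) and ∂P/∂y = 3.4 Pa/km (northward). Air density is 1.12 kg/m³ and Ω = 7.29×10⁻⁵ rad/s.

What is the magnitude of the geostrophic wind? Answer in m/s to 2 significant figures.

36 m/s

Coriolis parameter at 37°S:
f = 2Ω sin φ = 2 × 7.29×10⁻⁵ × sin 37° = 8.77×10⁻⁵ s⁻¹
In the Southern Hemisphere f is negative: f = −8.77×10⁻⁵ s⁻¹.
Component geostrophic relations (x east, y north):
u_g = −(1/(fρ)) ∂P/∂y,  v_g = (1/(fρ)) ∂P/∂x
u_g = −(3.4×10⁻³)/(−8.77×10⁻⁵ × 1.12) = 34.6 m/s;  v_g = (0.85×10⁻³)/(−8.77×10⁻⁵ × 1.12) = −8.65 m/s
|V_g| = √(u_g² + v_g²) = 35.7 m/s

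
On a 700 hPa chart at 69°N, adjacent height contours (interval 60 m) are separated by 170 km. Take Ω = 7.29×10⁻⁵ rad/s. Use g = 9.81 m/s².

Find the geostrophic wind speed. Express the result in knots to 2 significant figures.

49 knots

Coriolis parameter at 69°N:
f = 2Ω sin φ = 2 × 7.29×10⁻⁵ × sin 69° = 1.36×10⁻⁴ s⁻¹
Height gradient: |∂Z/∂n| = 60 m / 170000 m = 3.53×10⁻⁴
On a pressure surface, geostrophic balance gives V_g = (g/f)|∂Z/∂n|:
V_g = 9.81 × 3.53×10⁻⁴ / 1.36×10⁻⁴ = 25.4 m/s
Converting: 25.4 m/s × 1.944 = 49 knots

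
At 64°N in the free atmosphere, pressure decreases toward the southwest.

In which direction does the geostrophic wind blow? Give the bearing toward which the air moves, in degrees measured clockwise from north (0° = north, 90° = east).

The pressure-gradient force points toward the southwest (bearing 225°).
Geostrophic balance: in the Northern Hemisphere the Coriolis force deflects motion to the right, so the geostrophic wind blows 90° to the right of the pressure-gradient force (low pressure on the left).
Rotating 225° by 90° clockwise gives 315° — the wind blows toward the northwest.

315°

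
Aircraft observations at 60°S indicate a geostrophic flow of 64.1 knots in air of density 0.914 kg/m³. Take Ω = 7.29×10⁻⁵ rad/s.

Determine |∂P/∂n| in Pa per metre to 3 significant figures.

3.81×10⁻³ Pa/m

Coriolis parameter at 60°S:
f = 2Ω sin φ = 2 × 7.29×10⁻⁵ × sin 60° = 1.26×10⁻⁴ s⁻¹
Wind speed in SI: 64.1 knots = 33.0 m/s
Geostrophic balance rearranged: |∂P/∂n| = f ρ V_g
|∂P/∂n| = 1.26×10⁻⁴ × 0.914 × 33.0 = 3.81×10⁻³ Pa/m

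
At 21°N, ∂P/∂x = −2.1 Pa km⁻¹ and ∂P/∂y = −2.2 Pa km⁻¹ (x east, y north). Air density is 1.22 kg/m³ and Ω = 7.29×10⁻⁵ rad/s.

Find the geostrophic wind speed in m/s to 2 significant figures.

48 m/s

Coriolis parameter at 21°N:
f = 2Ω sin φ = 2 × 7.29×10⁻⁵ × sin 21° = 5.23×10⁻⁵ s⁻¹
Component geostrophic relations (x east, y north):
u_g = −(1/(fρ)) ∂P/∂y,  v_g = (1/(fρ)) ∂P/∂x
u_g = −(−2.2×10⁻³)/(5.23×10⁻⁵ × 1.22) = 34.5 m/s;  v_g = (−2.1×10⁻³)/(5.23×10⁻⁵ × 1.22) = −32.9 m/s
|V_g| = √(u_g² + v_g²) = 47.7 m/s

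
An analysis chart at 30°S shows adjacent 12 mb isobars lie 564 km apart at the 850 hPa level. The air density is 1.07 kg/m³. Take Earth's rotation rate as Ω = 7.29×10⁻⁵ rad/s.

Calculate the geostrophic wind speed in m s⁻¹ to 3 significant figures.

27.3 m s⁻¹

Coriolis parameter at 30°S:
f = 2Ω sin φ = 2 × 7.29×10⁻⁵ × sin 30° = 7.29×10⁻⁵ s⁻¹
Pressure gradient: |∂P/∂n| = 1200 Pa / 564000 m = 2.13×10⁻³ Pa/m
Geostrophic balance (pressure-gradient force = Coriolis force):
V_g = (1/(fρ)) |∂P/∂n| = 2.13×10⁻³ / (7.29×10⁻⁵ × 1.07) = 27.3 m/s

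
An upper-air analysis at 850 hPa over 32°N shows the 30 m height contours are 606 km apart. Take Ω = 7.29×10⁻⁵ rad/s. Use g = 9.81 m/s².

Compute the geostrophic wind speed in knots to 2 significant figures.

12 knots

Coriolis parameter at 32°N:
f = 2Ω sin φ = 2 × 7.29×10⁻⁵ × sin 32° = 7.73×10⁻⁵ s⁻¹
Height gradient: |∂Z/∂n| = 30 m / 606000 m = 4.95×10⁻⁵
On a pressure surface, geostrophic balance gives V_g = (g/f)|∂Z/∂n|:
V_g = 9.81 × 4.95×10⁻⁵ / 7.73×10⁻⁵ = 6.29 m/s
Converting: 6.29 m/s × 1.944 = 12 knots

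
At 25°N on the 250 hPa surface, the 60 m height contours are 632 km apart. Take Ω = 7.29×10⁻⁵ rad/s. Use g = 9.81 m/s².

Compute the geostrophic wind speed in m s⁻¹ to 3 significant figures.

Coriolis parameter at 25°N:
f = 2Ω sin φ = 2 × 7.29×10⁻⁵ × sin 25° = 6.16×10⁻⁵ s⁻¹
Height gradient: |∂Z/∂n| = 60 m / 632000 m = 9.49×10⁻⁵
On a pressure surface, geostrophic balance gives V_g = (g/f)|∂Z/∂n|:
V_g = 9.81 × 9.49×10⁻⁵ / 6.16×10⁻⁵ = 15.1 m/s

15.1 m s⁻¹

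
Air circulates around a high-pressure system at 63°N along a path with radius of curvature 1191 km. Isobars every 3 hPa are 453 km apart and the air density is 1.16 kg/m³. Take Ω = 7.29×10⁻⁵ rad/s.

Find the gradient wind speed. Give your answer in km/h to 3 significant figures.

Coriolis parameter at 63°N:
f = 2Ω sin φ = 2 × 7.29×10⁻⁵ × sin 63° = 1.30×10⁻⁴ s⁻¹
Pressure gradient: |∂P/∂n| = 300 Pa / 453000 m = 6.62×10⁻⁴ Pa/m
Geostrophic speed: V_g = |∂P/∂n|/(fρ) = 6.62×10⁻⁴/(1.30×10⁻⁴ × 1.16) = 4.39 m/s
Around a high, pressure-gradient force acts outward with centrifugal, so Coriolis balances both:
fV = (1/ρ)|∂P/∂n| + V²/R  →  V² − fR·V + fR·V_g = 0
With fR = 1.30×10⁻⁴ × 1191×10³ m = 155 m/s:
V = [fR − √((fR)² − 4 fR V_g)]/2 = [155 − √(155² − 4×155×4.39)]/2 = 4.53 m/s
Supergeostrophic (V > V_g = 4.39 m/s), as expected around a high.
Converting: 4.53 m/s × 3.6 = 16.3 km/h

16.3 km/h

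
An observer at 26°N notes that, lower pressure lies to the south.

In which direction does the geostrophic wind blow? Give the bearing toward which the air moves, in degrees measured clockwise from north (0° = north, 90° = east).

The pressure-gradient force points toward the south (bearing 180°).
Geostrophic balance: in the Northern Hemisphere the Coriolis force deflects motion to the right, so the geostrophic wind blows 90° to the right of the pressure-gradient force (low pressure on the left).
Rotating 180° by 90° clockwise gives 270° — the wind blows toward the west.

270°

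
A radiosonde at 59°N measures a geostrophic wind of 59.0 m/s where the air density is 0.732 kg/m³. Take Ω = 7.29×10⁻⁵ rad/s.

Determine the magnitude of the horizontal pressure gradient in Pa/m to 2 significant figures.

Coriolis parameter at 59°N:
f = 2Ω sin φ = 2 × 7.29×10⁻⁵ × sin 59° = 1.25×10⁻⁴ s⁻¹
Geostrophic balance rearranged: |∂P/∂n| = f ρ V_g
|∂P/∂n| = 1.25×10⁻⁴ × 0.732 × 59.0 = 5.40×10⁻³ Pa/m

5.4×10⁻³ Pa/m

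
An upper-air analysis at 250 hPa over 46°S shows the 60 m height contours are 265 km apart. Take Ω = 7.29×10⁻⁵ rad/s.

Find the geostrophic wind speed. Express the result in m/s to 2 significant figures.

Coriolis parameter at 46°S:
f = 2Ω sin φ = 2 × 7.29×10⁻⁵ × sin 46° = 1.05×10⁻⁴ s⁻¹
Height gradient: |∂Z/∂n| = 60 m / 265000 m = 2.26×10⁻⁴
On a pressure surface, geostrophic balance gives V_g = (g/f)|∂Z/∂n|:
V_g = 9.81 × 2.26×10⁻⁴ / 1.05×10⁻⁴ = 21.2 m/s

21 m/s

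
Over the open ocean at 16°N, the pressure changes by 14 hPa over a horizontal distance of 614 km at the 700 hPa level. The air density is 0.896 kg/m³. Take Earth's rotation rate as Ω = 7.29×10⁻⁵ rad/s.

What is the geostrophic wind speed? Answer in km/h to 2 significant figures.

Coriolis parameter at 16°N:
f = 2Ω sin φ = 2 × 7.29×10⁻⁵ × sin 16° = 4.02×10⁻⁵ s⁻¹
Pressure gradient: |∂P/∂n| = 1400 Pa / 614000 m = 2.28×10⁻³ Pa/m
Geostrophic balance (pressure-gradient force = Coriolis force):
V_g = (1/(fρ)) |∂P/∂n| = 2.28×10⁻³ / (4.02×10⁻⁵ × 0.896) = 63.3 m/s
Converting: 63.3 m/s × 3.6 = 230 km/h

230 km/h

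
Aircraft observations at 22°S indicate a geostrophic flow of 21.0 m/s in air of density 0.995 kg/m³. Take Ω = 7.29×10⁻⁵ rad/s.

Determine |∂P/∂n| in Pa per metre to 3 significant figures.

Coriolis parameter at 22°S:
f = 2Ω sin φ = 2 × 7.29×10⁻⁵ × sin 22° = 5.46×10⁻⁵ s⁻¹
Geostrophic balance rearranged: |∂P/∂n| = f ρ V_g
|∂P/∂n| = 5.46×10⁻⁵ × 0.995 × 21.0 = 1.14×10⁻³ Pa/m

1.14×10⁻³ Pa/m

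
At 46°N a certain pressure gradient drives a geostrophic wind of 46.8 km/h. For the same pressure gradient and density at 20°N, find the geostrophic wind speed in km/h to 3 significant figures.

With the same pressure gradient and density, V_g ∝ 1/f ∝ 1/sin φ.
V₂ = V₁ · sin φ₁ / sin φ₂ = 46.8 × sin 46° / sin 20°
V₂ = 46.8 × 0.7193/0.3420 = 98.4 km/h

98.4 km/h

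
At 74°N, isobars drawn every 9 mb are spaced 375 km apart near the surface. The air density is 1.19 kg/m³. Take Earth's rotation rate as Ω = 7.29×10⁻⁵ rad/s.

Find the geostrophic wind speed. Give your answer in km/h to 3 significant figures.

Coriolis parameter at 74°N:
f = 2Ω sin φ = 2 × 7.29×10⁻⁵ × sin 74° = 1.40×10⁻⁴ s⁻¹
Pressure gradient: |∂P/∂n| = 900 Pa / 375000 m = 2.40×10⁻³ Pa/m
Geostrophic balance (pressure-gradient force = Coriolis force):
V_g = (1/(fρ)) |∂P/∂n| = 2.40×10⁻³ / (1.40×10⁻⁴ × 1.19) = 14.4 m/s
Converting: 14.4 m/s × 3.6 = 51.8 km/h

51.8 km/h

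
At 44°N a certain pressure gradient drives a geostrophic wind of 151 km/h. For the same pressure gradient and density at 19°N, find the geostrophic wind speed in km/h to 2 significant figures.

320 km/h

With the same pressure gradient and density, V_g ∝ 1/f ∝ 1/sin φ.
V₂ = V₁ · sin φ₁ / sin φ₂ = 151 × sin 44° / sin 19°
V₂ = 151 × 0.6947/0.3256 = 320 km/h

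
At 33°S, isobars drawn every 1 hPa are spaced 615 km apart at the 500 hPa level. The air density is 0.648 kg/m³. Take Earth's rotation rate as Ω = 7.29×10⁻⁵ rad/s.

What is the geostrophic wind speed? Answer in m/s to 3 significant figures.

3.16 m/s

Coriolis parameter at 33°S:
f = 2Ω sin φ = 2 × 7.29×10⁻⁵ × sin 33° = 7.94×10⁻⁵ s⁻¹
Pressure gradient: |∂P/∂n| = 100 Pa / 615000 m = 1.63×10⁻⁴ Pa/m
Geostrophic balance (pressure-gradient force = Coriolis force):
V_g = (1/(fρ)) |∂P/∂n| = 1.63×10⁻⁴ / (7.94×10⁻⁵ × 0.648) = 3.16 m/s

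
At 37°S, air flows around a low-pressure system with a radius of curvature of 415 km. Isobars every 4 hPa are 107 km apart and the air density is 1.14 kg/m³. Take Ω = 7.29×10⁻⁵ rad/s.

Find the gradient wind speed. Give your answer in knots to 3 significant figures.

Coriolis parameter at 37°S:
f = 2Ω sin φ = 2 × 7.29×10⁻⁵ × sin 37° = 8.77×10⁻⁵ s⁻¹
Pressure gradient: |∂P/∂n| = 400 Pa / 107000 m = 3.74×10⁻³ Pa/m
Geostrophic speed: V_g = |∂P/∂n|/(fρ) = 3.74×10⁻³/(8.77×10⁻⁵ × 1.14) = 37.4 m/s
Around a low, centrifugal force acts outward with Coriolis, so pressure-gradient force balances both:
(1/ρ)|∂P/∂n| = fV + V²/R  →  V² + fR·V − fR·V_g = 0
With fR = 8.77×10⁻⁵ × 415×10³ m = 36.4 m/s:
V = [−fR + √((fR)² + 4 fR V_g)]/2 = [−36.4 + √(36.4² + 4×36.4×37.4)]/2 = 22.9 m/s
Subgeostrophic (V < V_g = 37.4 m/s), as expected around a low.
Converting: 22.9 m/s × 1.944 = 44.6 knots

44.6 knots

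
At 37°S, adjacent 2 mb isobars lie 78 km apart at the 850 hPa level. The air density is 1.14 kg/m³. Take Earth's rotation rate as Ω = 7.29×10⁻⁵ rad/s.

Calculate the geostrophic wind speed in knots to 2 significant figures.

50 knots

Coriolis parameter at 37°S:
f = 2Ω sin φ = 2 × 7.29×10⁻⁵ × sin 37° = 8.77×10⁻⁵ s⁻¹
Pressure gradient: |∂P/∂n| = 200 Pa / 78000 m = 2.56×10⁻³ Pa/m
Geostrophic balance (pressure-gradient force = Coriolis force):
V_g = (1/(fρ)) |∂P/∂n| = 2.56×10⁻³ / (8.77×10⁻⁵ × 1.14) = 25.6 m/s
Converting: 25.6 m/s × 1.944 = 50 knots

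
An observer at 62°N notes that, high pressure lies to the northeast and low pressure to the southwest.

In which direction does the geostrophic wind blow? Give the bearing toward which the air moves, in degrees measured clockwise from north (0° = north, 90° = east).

315°

The pressure-gradient force points toward the southwest (bearing 225°).
Geostrophic balance: in the Northern Hemisphere the Coriolis force deflects motion to the right, so the geostrophic wind blows 90° to the right of the pressure-gradient force (low pressure on the left).
Rotating 225° by 90° clockwise gives 315° — the wind blows toward the northwest.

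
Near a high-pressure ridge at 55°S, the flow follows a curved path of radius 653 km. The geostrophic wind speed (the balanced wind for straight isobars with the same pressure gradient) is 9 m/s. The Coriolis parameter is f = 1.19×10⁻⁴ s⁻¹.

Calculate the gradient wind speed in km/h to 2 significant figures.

Around a high, pressure-gradient force acts outward with centrifugal, so Coriolis balances both:
fV = (1/ρ)|∂P/∂n| + V²/R  →  V² − fR·V + fR·V_g = 0
With fR = 1.19×10⁻⁴ × 653×10³ m = 77.7 m/s:
V = [fR − √((fR)² − 4 fR V_g)]/2 = [77.7 − √(77.7² − 4×77.7×9)]/2 = 10.4 m/s
Supergeostrophic (V > V_g = 9 m/s), as expected around a high.
Converting: 10.4 m/s × 3.6 = 37 km/h

37 km/h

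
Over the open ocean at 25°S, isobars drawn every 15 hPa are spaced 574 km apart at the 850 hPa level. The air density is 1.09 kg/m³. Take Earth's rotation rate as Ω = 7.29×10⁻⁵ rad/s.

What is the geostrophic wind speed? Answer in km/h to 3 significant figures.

140 km/h

Coriolis parameter at 25°S:
f = 2Ω sin φ = 2 × 7.29×10⁻⁵ × sin 25° = 6.16×10⁻⁵ s⁻¹
Pressure gradient: |∂P/∂n| = 1500 Pa / 574000 m = 2.61×10⁻³ Pa/m
Geostrophic balance (pressure-gradient force = Coriolis force):
V_g = (1/(fρ)) |∂P/∂n| = 2.61×10⁻³ / (6.16×10⁻⁵ × 1.09) = 38.9 m/s
Converting: 38.9 m/s × 3.6 = 140 km/h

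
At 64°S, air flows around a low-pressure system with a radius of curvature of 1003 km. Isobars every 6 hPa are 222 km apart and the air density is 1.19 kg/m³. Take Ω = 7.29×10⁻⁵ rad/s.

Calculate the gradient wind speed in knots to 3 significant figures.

Coriolis parameter at 64°S:
f = 2Ω sin φ = 2 × 7.29×10⁻⁵ × sin 64° = 1.31×10⁻⁴ s⁻¹
Pressure gradient: |∂P/∂n| = 600 Pa / 222000 m = 2.70×10⁻³ Pa/m
Geostrophic speed: V_g = |∂P/∂n|/(fρ) = 2.70×10⁻³/(1.31×10⁻⁴ × 1.19) = 17.3 m/s
Around a low, centrifugal force acts outward with Coriolis, so pressure-gradient force balances both:
(1/ρ)|∂P/∂n| = fV + V²/R  →  V² + fR·V − fR·V_g = 0
With fR = 1.31×10⁻⁴ × 1003×10³ m = 131 m/s:
V = [−fR + √((fR)² + 4 fR V_g)]/2 = [−131 + √(131² + 4×131×17.3)]/2 = 15.5 m/s
Subgeostrophic (V < V_g = 17.3 m/s), as expected around a low.
Converting: 15.5 m/s × 1.944 = 30.1 knots

30.1 knots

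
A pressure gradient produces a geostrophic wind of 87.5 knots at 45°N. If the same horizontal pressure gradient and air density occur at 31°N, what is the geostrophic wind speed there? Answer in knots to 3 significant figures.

With the same pressure gradient and density, V_g ∝ 1/f ∝ 1/sin φ.
V₂ = V₁ · sin φ₁ / sin φ₂ = 87.5 × sin 45° / sin 31°
V₂ = 87.5 × 0.7071/0.5150 = 120 knots

120 knots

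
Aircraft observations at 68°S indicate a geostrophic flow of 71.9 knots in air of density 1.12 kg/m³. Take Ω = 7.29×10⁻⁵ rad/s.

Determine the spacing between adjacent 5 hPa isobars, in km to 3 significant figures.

Coriolis parameter at 68°S:
f = 2Ω sin φ = 2 × 7.29×10⁻⁵ × sin 68° = 1.35×10⁻⁴ s⁻¹
Wind speed in SI: 71.9 knots = 37.0 m/s
Geostrophic balance rearranged: |∂P/∂n| = f ρ V_g
|∂P/∂n| = 1.35×10⁻⁴ × 1.12 × 37.0 = 5.60×10⁻³ Pa/m
Isobar spacing: Δn = ΔP/|∂P/∂n| = 500 Pa / 5.60×10⁻³ Pa/m = 89282 m ≈ 89.3 km

89.3 km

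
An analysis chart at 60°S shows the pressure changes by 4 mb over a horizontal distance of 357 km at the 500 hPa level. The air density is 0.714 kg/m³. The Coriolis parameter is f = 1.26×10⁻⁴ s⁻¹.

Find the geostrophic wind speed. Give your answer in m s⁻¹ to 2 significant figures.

12 m s⁻¹

Pressure gradient: |∂P/∂n| = 400 Pa / 357000 m = 1.12×10⁻³ Pa/m
Geostrophic balance (pressure-gradient force = Coriolis force):
V_g = (1/(fρ)) |∂P/∂n| = 1.12×10⁻³ / (1.26×10⁻⁴ × 0.714) = 12.5 m/s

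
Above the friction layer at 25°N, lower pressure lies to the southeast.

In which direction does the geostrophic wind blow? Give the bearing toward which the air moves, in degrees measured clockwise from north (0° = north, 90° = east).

225°

The pressure-gradient force points toward the southeast (bearing 135°).
Geostrophic balance: in the Northern Hemisphere the Coriolis force deflects motion to the right, so the geostrophic wind blows 90° to the right of the pressure-gradient force (low pressure on the left).
Rotating 135° by 90° clockwise gives 225° — the wind blows toward the southwest.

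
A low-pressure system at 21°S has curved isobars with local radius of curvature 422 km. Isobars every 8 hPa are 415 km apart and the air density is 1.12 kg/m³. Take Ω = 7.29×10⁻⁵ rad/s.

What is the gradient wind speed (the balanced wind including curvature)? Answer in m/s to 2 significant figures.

18 m/s

Coriolis parameter at 21°S:
f = 2Ω sin φ = 2 × 7.29×10⁻⁵ × sin 21° = 5.23×10⁻⁵ s⁻¹
Pressure gradient: |∂P/∂n| = 800 Pa / 415000 m = 1.93×10⁻³ Pa/m
Geostrophic speed: V_g = |∂P/∂n|/(fρ) = 1.93×10⁻³/(5.23×10⁻⁵ × 1.12) = 32.9 m/s
Around a low, centrifugal force acts outward with Coriolis, so pressure-gradient force balances both:
(1/ρ)|∂P/∂n| = fV + V²/R  →  V² + fR·V − fR·V_g = 0
With fR = 5.23×10⁻⁵ × 422×10³ m = 22.0 m/s:
V = [−fR + √((fR)² + 4 fR V_g)]/2 = [−22.0 + √(22.0² + 4×22.0×32.9)]/2 = 18.1 m/s
Subgeostrophic (V < V_g = 32.9 m/s), as expected around a low.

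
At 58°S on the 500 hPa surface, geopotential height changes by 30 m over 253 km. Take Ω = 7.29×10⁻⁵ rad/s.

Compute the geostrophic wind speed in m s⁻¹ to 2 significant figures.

Coriolis parameter at 58°S:
f = 2Ω sin φ = 2 × 7.29×10⁻⁵ × sin 58° = 1.24×10⁻⁴ s⁻¹
Height gradient: |∂Z/∂n| = 30 m / 253000 m = 1.19×10⁻⁴
On a pressure surface, geostrophic balance gives V_g = (g/f)|∂Z/∂n|:
V_g = 9.81 × 1.19×10⁻⁴ / 1.24×10⁻⁴ = 9.41 m/s

9.4 m s⁻¹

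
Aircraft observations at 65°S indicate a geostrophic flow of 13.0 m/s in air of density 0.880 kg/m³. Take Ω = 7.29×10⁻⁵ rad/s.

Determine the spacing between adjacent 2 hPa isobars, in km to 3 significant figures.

Coriolis parameter at 65°S:
f = 2Ω sin φ = 2 × 7.29×10⁻⁵ × sin 65° = 1.32×10⁻⁴ s⁻¹
Geostrophic balance rearranged: |∂P/∂n| = f ρ V_g
|∂P/∂n| = 1.32×10⁻⁴ × 0.880 × 13.0 = 1.51×10⁻³ Pa/m
Isobar spacing: Δn = ΔP/|∂P/∂n| = 200 Pa / 1.51×10⁻³ Pa/m = 132303 m ≈ 132 km

132 km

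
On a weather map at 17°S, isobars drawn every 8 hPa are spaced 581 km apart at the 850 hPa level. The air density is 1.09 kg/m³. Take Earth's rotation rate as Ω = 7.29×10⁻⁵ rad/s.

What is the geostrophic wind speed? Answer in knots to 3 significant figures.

57.6 knots

Coriolis parameter at 17°S:
f = 2Ω sin φ = 2 × 7.29×10⁻⁵ × sin 17° = 4.26×10⁻⁵ s⁻¹
Pressure gradient: |∂P/∂n| = 800 Pa / 581000 m = 1.38×10⁻³ Pa/m
Geostrophic balance (pressure-gradient force = Coriolis force):
V_g = (1/(fρ)) |∂P/∂n| = 1.38×10⁻³ / (4.26×10⁻⁵ × 1.09) = 29.6 m/s
Converting: 29.6 m/s × 1.944 = 57.6 knots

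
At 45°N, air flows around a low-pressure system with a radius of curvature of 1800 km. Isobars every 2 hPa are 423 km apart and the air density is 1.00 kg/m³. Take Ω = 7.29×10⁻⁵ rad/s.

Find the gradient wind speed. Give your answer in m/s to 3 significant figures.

4.48 m/s

Coriolis parameter at 45°N:
f = 2Ω sin φ = 2 × 7.29×10⁻⁵ × sin 45° = 1.03×10⁻⁴ s⁻¹
Pressure gradient: |∂P/∂n| = 200 Pa / 423000 m = 4.73×10⁻⁴ Pa/m
Geostrophic speed: V_g = |∂P/∂n|/(fρ) = 4.73×10⁻⁴/(1.03×10⁻⁴ × 1.00) = 4.59 m/s
Around a low, centrifugal force acts outward with Coriolis, so pressure-gradient force balances both:
(1/ρ)|∂P/∂n| = fV + V²/R  →  V² + fR·V − fR·V_g = 0
With fR = 1.03×10⁻⁴ × 1800×10³ m = 186 m/s:
V = [−fR + √((fR)² + 4 fR V_g)]/2 = [−186 + √(186² + 4×186×4.59)]/2 = 4.48 m/s
Subgeostrophic (V < V_g = 4.59 m/s), as expected around a low.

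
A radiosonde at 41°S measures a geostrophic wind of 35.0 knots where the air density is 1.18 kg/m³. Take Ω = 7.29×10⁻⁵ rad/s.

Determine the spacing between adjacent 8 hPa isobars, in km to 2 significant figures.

390 km

Coriolis parameter at 41°S:
f = 2Ω sin φ = 2 × 7.29×10⁻⁵ × sin 41° = 9.57×10⁻⁵ s⁻¹
Wind speed in SI: 35.0 knots = 18.0 m/s
Geostrophic balance rearranged: |∂P/∂n| = f ρ V_g
|∂P/∂n| = 9.57×10⁻⁵ × 1.18 × 18.0 = 2.03×10⁻³ Pa/m
Isobar spacing: Δn = ΔP/|∂P/∂n| = 800 Pa / 2.03×10⁻³ Pa/m = 393642 m ≈ 390 km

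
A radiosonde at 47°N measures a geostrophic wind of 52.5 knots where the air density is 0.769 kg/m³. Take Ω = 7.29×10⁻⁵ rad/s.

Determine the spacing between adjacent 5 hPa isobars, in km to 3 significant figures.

226 km

Coriolis parameter at 47°N:
f = 2Ω sin φ = 2 × 7.29×10⁻⁵ × sin 47° = 1.07×10⁻⁴ s⁻¹
Wind speed in SI: 52.5 knots = 27.0 m/s
Geostrophic balance rearranged: |∂P/∂n| = f ρ V_g
|∂P/∂n| = 1.07×10⁻⁴ × 0.769 × 27.0 = 2.21×10⁻³ Pa/m
Isobar spacing: Δn = ΔP/|∂P/∂n| = 500 Pa / 2.21×10⁻³ Pa/m = 225767 m ≈ 226 km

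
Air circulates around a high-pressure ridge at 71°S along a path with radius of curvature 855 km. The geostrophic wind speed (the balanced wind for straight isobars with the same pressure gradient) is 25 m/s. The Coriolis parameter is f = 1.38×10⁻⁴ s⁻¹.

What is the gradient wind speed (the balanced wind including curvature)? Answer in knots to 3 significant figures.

69.9 knots

Around a high, pressure-gradient force acts outward with centrifugal, so Coriolis balances both:
fV = (1/ρ)|∂P/∂n| + V²/R  →  V² − fR·V + fR·V_g = 0
With fR = 1.38×10⁻⁴ × 855×10³ m = 118 m/s:
V = [fR − √((fR)² − 4 fR V_g)]/2 = [118 − √(118² − 4×118×25)]/2 = 36 m/s
Supergeostrophic (V > V_g = 25 m/s), as expected around a high.
Converting: 36 m/s × 1.944 = 69.9 knots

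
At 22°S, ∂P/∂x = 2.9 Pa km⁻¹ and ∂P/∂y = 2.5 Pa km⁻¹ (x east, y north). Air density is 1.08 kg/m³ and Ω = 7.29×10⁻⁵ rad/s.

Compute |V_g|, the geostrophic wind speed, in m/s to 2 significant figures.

65 m/s

Coriolis parameter at 22°S:
f = 2Ω sin φ = 2 × 7.29×10⁻⁵ × sin 22° = 5.46×10⁻⁵ s⁻¹
In the Southern Hemisphere f is negative: f = −5.46×10⁻⁵ s⁻¹.
Component geostrophic relations (x east, y north):
u_g = −(1/(fρ)) ∂P/∂y,  v_g = (1/(fρ)) ∂P/∂x
u_g = −(2.5×10⁻³)/(−5.46×10⁻⁵ × 1.08) = 42.4 m/s;  v_g = (2.9×10⁻³)/(−5.46×10⁻⁵ × 1.08) = −49.2 m/s
|V_g| = √(u_g² + v_g²) = 64.9 m/s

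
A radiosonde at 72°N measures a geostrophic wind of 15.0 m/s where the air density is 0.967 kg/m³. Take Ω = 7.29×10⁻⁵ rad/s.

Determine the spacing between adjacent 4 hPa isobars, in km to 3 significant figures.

Coriolis parameter at 72°N:
f = 2Ω sin φ = 2 × 7.29×10⁻⁵ × sin 72° = 1.39×10⁻⁴ s⁻¹
Geostrophic balance rearranged: |∂P/∂n| = f ρ V_g
|∂P/∂n| = 1.39×10⁻⁴ × 0.967 × 15.0 = 2.01×10⁻³ Pa/m
Isobar spacing: Δn = ΔP/|∂P/∂n| = 400 Pa / 2.01×10⁻³ Pa/m = 198874 m ≈ 199 km

199 km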